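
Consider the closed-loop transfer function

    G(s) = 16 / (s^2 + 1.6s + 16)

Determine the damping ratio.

Compare the denominator to the standard form s^2 + 2ζωₙs + ωₙ².
ωₙ² = 16, so ωₙ = 4 rad/s.
2ζωₙ = 1.6, so ζ = 1.6/(2·4) = 0.2.

ζ = 0.2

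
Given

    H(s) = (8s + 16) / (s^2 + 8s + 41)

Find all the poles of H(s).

s = -4 ± 5j

The poles are the roots of the denominator s^2 + 8s + 41 = 0.
Using the quadratic formula: s = (-8 ± √(-100))/2 = -4 ± 5j.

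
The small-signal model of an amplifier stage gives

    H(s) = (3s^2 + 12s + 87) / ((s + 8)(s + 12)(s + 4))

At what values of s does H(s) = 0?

s = -2 + 5j, -2 - 5j

Set the numerator to zero: 3s^2 + 12s + 87 = 0, i.e. 3·(s^2 + 4s + 29) = 0.
Factoring: (s^2 + 4s + 29) = 0.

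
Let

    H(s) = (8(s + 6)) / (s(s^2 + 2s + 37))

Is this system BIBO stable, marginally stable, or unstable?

The poles can be read from the denominator factors: s = 0, -1 + 6j, -1 - 6j.
Since the simple pole(s) at s = 0 lie on the jω-axis with none in the right half-plane, the system is marginally stable.

marginally stable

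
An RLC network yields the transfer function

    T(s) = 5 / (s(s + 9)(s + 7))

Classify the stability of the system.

The poles can be read from the denominator factors: s = 0, -9, -7.
Since the simple pole(s) at s = 0 lie on the jω-axis with none in the right half-plane, the system is marginally stable.

marginally stable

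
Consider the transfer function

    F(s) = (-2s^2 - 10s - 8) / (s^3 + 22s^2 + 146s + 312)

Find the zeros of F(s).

s = -1, -4

Set the numerator to zero: -2s^2 - 10s - 8 = 0, i.e. -2·(s^2 + 5s + 4) = 0.
Factoring: (s + 1)(s + 4) = 0.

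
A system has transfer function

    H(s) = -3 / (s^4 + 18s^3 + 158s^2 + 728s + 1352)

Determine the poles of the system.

The poles are the roots of the denominator s^4 + 18s^3 + 158s^2 + 728s + 1352 = 0.
No real roots exist; factor into two real quadratics: (s^2 + 8s + 52)(s^2 + 10s + 26) = 0.
Each quadratic gives a conjugate pair via the quadratic formula.

s = -4 + 6j, -4 - 6j, -5 + j, -5 - j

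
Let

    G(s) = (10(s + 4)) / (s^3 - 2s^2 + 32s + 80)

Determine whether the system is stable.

unstable

The denominator s^3 - 2s^2 + 32s + 80 factors as (s^2 - 4s + 40)(s + 2), giving poles at s = 2 ± 6j, -2.
Since the pole(s) at s = 2 + 6j, 2 - 6j lie in the right half-plane, the system is unstable.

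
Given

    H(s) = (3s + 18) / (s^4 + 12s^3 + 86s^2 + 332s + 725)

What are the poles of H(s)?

The poles are the roots of the denominator s^4 + 12s^3 + 86s^2 + 332s + 725 = 0.
No real roots exist; factor into two real quadratics: (s^2 + 8s + 25)(s^2 + 4s + 29) = 0.
Each quadratic gives a conjugate pair via the quadratic formula.

s = -4 + 3j, -4 - 3j, -2 + 5j, -2 - 5j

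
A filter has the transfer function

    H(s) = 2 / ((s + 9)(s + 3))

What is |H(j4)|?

Substitute s = j4: numerator = 2, denominator = 11 + j48.
|H(j4)| = |2| / |11 + j48| = 2 / 49.244 ≈ 0.04061.

|H(j4)| ≈ 0.04061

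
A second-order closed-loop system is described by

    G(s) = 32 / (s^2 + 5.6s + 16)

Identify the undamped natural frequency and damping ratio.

ωₙ = 4 rad/s, ζ = 0.7

Compare the denominator to the standard form s^2 + 2ζωₙs + ωₙ².
ωₙ² = 16, so ωₙ = 4 rad/s.
2ζωₙ = 5.6, so ζ = 5.6/(2·4) = 0.7.
With ζ = 0.7 the response is underdamped.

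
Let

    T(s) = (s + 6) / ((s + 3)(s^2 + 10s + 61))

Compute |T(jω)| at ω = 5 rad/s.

|T(j5)| ≈ 0.02174

Substitute s = j5: numerator = 6 + j5, denominator = -142 + j330.
|T(j5)| = |6 + j5| / |-142 + j330| = 7.8102 / 359.25 ≈ 0.02174.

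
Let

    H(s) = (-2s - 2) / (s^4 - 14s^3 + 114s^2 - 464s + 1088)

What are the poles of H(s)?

The poles are the roots of the denominator s^4 - 14s^3 + 114s^2 - 464s + 1088 = 0.
No real roots exist; factor into two real quadratics: (s^2 - 8s + 32)(s^2 - 6s + 34) = 0.
Each quadratic gives a conjugate pair via the quadratic formula.

s = 4 + 4j, 4 - 4j, 3 + 5j, 3 - 5j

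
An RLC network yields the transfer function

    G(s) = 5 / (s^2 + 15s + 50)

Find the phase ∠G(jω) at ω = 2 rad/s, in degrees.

At s = j2: numerator = 5, denominator = 46 + j30.
∠G = ∠num − ∠den = 0° − (33.111°) = -33.11°.

∠G(j2) ≈ -33.11°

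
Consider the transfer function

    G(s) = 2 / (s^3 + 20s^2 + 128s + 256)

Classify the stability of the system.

The denominator s^3 + 20s^2 + 128s + 256 factors as (s + 8)^2(s + 4), giving poles at s = -8, -4, -8.
Since all poles lie strictly in the left half-plane, the system is stable.

stable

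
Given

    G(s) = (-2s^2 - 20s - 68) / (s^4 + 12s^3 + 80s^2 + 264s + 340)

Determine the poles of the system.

s = -3 ± j, -3 ± 5j

The poles are the roots of the denominator s^4 + 12s^3 + 80s^2 + 264s + 340 = 0.
No real roots exist; factor into two real quadratics: (s^2 + 6s + 10)(s^2 + 6s + 34) = 0.
Each quadratic gives a conjugate pair via the quadratic formula.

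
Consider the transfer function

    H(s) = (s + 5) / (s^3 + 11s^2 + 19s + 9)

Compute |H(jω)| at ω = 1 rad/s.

|H(j1)| ≈ 0.2815

Substitute s = j1: numerator = 5 + j1, denominator = -2 + j18.
|H(j1)| = |5 + j1| / |-2 + j18| = 5.0990 / 18.111 ≈ 0.2815.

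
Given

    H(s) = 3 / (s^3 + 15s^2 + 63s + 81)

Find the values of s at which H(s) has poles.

The poles are the roots of the denominator s^3 + 15s^2 + 63s + 81 = 0.
Trying s = -3: the polynomial evaluates to 0, so (s + 3) is a factor.
Dividing out leaves s^2 + 12s + 27 = 0.
Factoring the quadratic: (s + 3)(s + 9) = 0.

s = -3, -3, -9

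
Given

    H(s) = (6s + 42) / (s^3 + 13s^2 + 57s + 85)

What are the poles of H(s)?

s = -4 ± j, -5

The poles are the roots of the denominator s^3 + 13s^2 + 57s + 85 = 0.
Trying s = -5: the polynomial evaluates to 0, so (s + 5) is a factor.
Dividing out leaves s^2 + 8s + 17 = 0.
The quadratic formula then gives s = -4 ± 1j.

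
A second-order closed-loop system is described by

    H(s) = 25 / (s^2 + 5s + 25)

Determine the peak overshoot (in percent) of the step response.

Comparing s^2 + 5s + 25 to s^2 + 2ζωₙs + ωₙ²: ωₙ = 5 rad/s and ζ = 5/(2·5) = 0.5.
%OS = 100·exp(−πζ/√(1−ζ²)) = 100·exp(−π·0.5/√(1−0.5²)) ≈ 16.3%.

%OS ≈ 16.3%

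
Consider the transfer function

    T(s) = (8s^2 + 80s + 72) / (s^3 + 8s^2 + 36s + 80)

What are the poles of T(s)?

The poles are the roots of the denominator s^3 + 8s^2 + 36s + 80 = 0.
Trying s = -4: the polynomial evaluates to 0, so (s + 4) is a factor.
Dividing out leaves s^2 + 4s + 20 = 0.
The quadratic formula then gives s = -2 ± 4j.

s = -2 + 4j, -2 - 4j, -4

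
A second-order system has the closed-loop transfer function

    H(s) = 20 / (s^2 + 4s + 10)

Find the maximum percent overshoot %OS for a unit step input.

Comparing s^2 + 4s + 10 to s^2 + 2ζωₙs + ωₙ²: ωₙ = √10 ≈ 3.162 rad/s and ζ = 4/(2·√10) ≈ 0.6325.
%OS = 100·exp(−πζ/√(1−ζ²)) = 100·exp(−π·0.6325/√(1−0.6325²)) ≈ 7.69%.

%OS ≈ 7.69%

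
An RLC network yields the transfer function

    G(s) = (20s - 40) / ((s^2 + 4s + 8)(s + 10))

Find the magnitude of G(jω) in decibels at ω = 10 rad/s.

Substitute s = j10: numerator = -40 + j200, denominator = -1320 - j520.
|G(j10)| = |-40 + j200| / |-1320 - j520| = 203.96 / 1418.7 ≈ 0.1438.
In decibels: 20·log₁₀(0.1438) ≈ -16.8 dB.

|G(j10)|_dB ≈ -16.8 dB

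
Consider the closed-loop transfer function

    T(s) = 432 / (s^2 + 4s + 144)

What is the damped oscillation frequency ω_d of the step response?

ω_d ≈ 11.83 rad/s

Comparing s^2 + 4s + 144 to s^2 + 2ζωₙs + ωₙ²: ωₙ = 12 rad/s and ζ = 4/(2·12) ≈ 0.1667.
ζωₙ = 4/2 = 2, so ω_d = ωₙ√(1−ζ²) = √(ωₙ² − (ζωₙ)²) = √(144 − 2²) = √140 ≈ 11.83 rad/s.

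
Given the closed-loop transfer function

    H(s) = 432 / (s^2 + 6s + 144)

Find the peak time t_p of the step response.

t_p ≈ 0.2704 s

Comparing s^2 + 6s + 144 to s^2 + 2ζωₙs + ωₙ²: ωₙ = 12 rad/s and ζ = 6/(2·12) = 0.25.
ζωₙ = 6/2 = 3, so ω_d = ωₙ√(1−ζ²) = √(ωₙ² − (ζωₙ)²) = √(144 − 3²) = √135 ≈ 11.62 rad/s.
t_p = π/ω_d = π/11.62 ≈ 0.2704 s.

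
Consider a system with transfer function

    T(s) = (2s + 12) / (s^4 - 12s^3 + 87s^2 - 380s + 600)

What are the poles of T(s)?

s = 3, 2 + 6j, 2 - 6j, 5

The poles are the roots of the denominator s^4 - 12s^3 + 87s^2 - 380s + 600 = 0.
Trying s = 3: the polynomial evaluates to 0, so (s - 3) is a factor.
Dividing out leaves s^3 - 9s^2 + 60s - 200 = 0.
This factors further as (s^2 - 4s + 40)(s - 5) = 0.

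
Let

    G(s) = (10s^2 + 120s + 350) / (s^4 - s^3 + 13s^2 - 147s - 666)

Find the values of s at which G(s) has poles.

s = -1 ± 6j, -3, 6

The poles are the roots of the denominator s^4 - s^3 + 13s^2 - 147s - 666 = 0.
Trying s = -3: the polynomial evaluates to 0, so (s + 3) is a factor.
Dividing out leaves s^3 - 4s^2 + 25s - 222 = 0.
This factors further as (s^2 + 2s + 37)(s - 6) = 0.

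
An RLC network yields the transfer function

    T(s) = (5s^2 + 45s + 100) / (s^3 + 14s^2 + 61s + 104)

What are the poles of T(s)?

The poles are the roots of the denominator s^3 + 14s^2 + 61s + 104 = 0.
Trying s = -8: the polynomial evaluates to 0, so (s + 8) is a factor.
Dividing out leaves s^2 + 6s + 13 = 0.
The quadratic formula then gives s = -3 ± 2j.

s = -3 ± 2j, -8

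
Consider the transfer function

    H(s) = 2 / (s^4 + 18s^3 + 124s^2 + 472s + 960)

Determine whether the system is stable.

The denominator s^4 + 18s^3 + 124s^2 + 472s + 960 factors as (s + 6)(s + 8)(s^2 + 4s + 20), giving poles at s = -6, -8, -2 + 4j, -2 - 4j.
Since all poles lie strictly in the left half-plane, the system is stable.

stable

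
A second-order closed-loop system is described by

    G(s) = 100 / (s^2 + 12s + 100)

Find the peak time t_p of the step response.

Comparing s^2 + 12s + 100 to s^2 + 2ζωₙs + ωₙ²: ωₙ = 10 rad/s and ζ = 12/(2·10) = 0.6.
ζωₙ = 12/2 = 6, so ω_d = ωₙ√(1−ζ²) = √(ωₙ² − (ζωₙ)²) = √(100 − 6²) = √64 = 8 rad/s.
t_p = π/ω_d = π/8 ≈ 0.3927 s.

t_p ≈ 0.3927 s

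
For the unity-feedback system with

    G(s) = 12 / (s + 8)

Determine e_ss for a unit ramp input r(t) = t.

G(s) has no poles at the origin.
This is a Type 0 system; Kv = lim_{s→0} s·G(s) = 0, so the steady-state error for a ramp input is infinite.

e_ss = ∞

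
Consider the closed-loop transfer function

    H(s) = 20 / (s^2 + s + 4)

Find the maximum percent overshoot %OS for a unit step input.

Comparing s^2 + s + 4 to s^2 + 2ζωₙs + ωₙ²: ωₙ = 2 rad/s and ζ = 1/(2·2) = 0.25.
%OS = 100·exp(−πζ/√(1−ζ²)) = 100·exp(−π·0.25/√(1−0.25²)) ≈ 44.4%.

%OS ≈ 44.4%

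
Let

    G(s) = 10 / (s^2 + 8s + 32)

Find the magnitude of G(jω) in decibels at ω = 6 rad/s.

|G(j6)|_dB ≈ -13.7 dB

Substitute s = j6: numerator = 10, denominator = -4 + j48.
|G(j6)| = |10| / |-4 + j48| = 10 / 48.166 ≈ 0.2076.
In decibels: 20·log₁₀(0.2076) ≈ -13.7 dB.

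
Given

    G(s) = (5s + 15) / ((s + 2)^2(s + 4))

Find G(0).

Set s = 0: G(0) = (15) / (16) = 15/16.

G(0) = 15/16 ≈ 0.9375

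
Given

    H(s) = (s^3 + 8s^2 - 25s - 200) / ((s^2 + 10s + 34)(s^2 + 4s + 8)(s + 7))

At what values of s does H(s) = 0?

Set the numerator to zero: s^3 + 8s^2 - 25s - 200 = 0.
Factoring: (s + 5)(s + 8)(s - 5) = 0.

s = -5, -8, 5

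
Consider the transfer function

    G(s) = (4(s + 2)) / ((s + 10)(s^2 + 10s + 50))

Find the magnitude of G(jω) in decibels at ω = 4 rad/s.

Substitute s = j4: numerator = 8 + j16, denominator = 180 + j536.
|G(j4)| = |8 + j16| / |180 + j536| = 17.889 / 565.42 ≈ 0.03164.
In decibels: 20·log₁₀(0.03164) ≈ -30.0 dB.

|G(j4)|_dB ≈ -30.0 dB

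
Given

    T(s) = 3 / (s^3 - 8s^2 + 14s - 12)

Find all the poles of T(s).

s = 1 + j, 1 - j, 6

The poles are the roots of the denominator s^3 - 8s^2 + 14s - 12 = 0.
Trying s = 6: the polynomial evaluates to 0, so (s - 6) is a factor.
Dividing out leaves s^2 - 2s + 2 = 0.
The quadratic formula then gives s = 1 ± 1j.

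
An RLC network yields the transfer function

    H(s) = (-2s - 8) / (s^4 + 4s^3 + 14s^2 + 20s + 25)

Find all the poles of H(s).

s = -1 ± 2j, -1 ± 2j

The poles are the roots of the denominator s^4 + 4s^3 + 14s^2 + 20s + 25 = 0.
No real roots exist; factor into two real quadratics: (s^2 + 2s + 5)(s^2 + 2s + 5) = 0.
Each quadratic gives a conjugate pair via the quadratic formula.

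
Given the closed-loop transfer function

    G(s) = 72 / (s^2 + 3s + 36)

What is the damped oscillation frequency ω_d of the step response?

ω_d ≈ 5.809 rad/s

Comparing s^2 + 3s + 36 to s^2 + 2ζωₙs + ωₙ²: ωₙ = 6 rad/s and ζ = 3/(2·6) = 0.25.
ζωₙ = 3/2 = 1.5, so ω_d = ωₙ√(1−ζ²) = √(ωₙ² − (ζωₙ)²) = √(36 − 1.5²) = √33.75 ≈ 5.809 rad/s.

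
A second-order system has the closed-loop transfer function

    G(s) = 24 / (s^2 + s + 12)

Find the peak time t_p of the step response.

t_p ≈ 0.9165 s

Comparing s^2 + s + 12 to s^2 + 2ζωₙs + ωₙ²: ωₙ = √12 ≈ 3.464 rad/s and ζ = 1/(2·√12) ≈ 0.1443.
ζωₙ = 1/2 = 0.5, so ω_d = ωₙ√(1−ζ²) = √(ωₙ² − (ζωₙ)²) = √(12 − 0.5²) = √11.75 ≈ 3.428 rad/s.
t_p = π/ω_d = π/3.428 ≈ 0.9165 s.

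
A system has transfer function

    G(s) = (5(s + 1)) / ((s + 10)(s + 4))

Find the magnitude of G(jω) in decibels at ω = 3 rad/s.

Substitute s = j3: numerator = 5 + j15, denominator = 31 + j42.
|G(j3)| = |5 + j15| / |31 + j42| = 15.811 / 52.202 ≈ 0.3029.
In decibels: 20·log₁₀(0.3029) ≈ -10.4 dB.

|G(j3)|_dB ≈ -10.4 dB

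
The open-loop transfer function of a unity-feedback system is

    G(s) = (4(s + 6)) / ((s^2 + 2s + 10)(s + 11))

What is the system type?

The denominator has no factor of s at the origin — no free integrator — so this is a Type 0 system.

Type 0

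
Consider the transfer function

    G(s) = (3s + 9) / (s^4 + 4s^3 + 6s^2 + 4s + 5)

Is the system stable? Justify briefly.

The denominator s^4 + 4s^3 + 6s^2 + 4s + 5 factors as (s^2 + 1)(s^2 + 4s + 5), giving poles at s = j, -j, -2 + j, -2 - j.
Since the simple pole(s) at s = j, -j lie on the jω-axis with none in the right half-plane, the system is marginally stable.

marginally stable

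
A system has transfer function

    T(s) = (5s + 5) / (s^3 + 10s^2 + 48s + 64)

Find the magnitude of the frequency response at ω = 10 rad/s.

|T(j10)| ≈ 0.04693

Substitute s = j10: numerator = 5 + j50, denominator = -936 - j520.
|T(j10)| = |5 + j50| / |-936 - j520| = 50.249 / 1070.7 ≈ 0.04693.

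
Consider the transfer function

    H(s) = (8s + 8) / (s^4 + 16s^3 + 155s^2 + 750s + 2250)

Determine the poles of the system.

The poles are the roots of the denominator s^4 + 16s^3 + 155s^2 + 750s + 2250 = 0.
No real roots exist; factor into two real quadratics: (s^2 + 6s + 45)(s^2 + 10s + 50) = 0.
Each quadratic gives a conjugate pair via the quadratic formula.

s = -3 + 6j, -3 - 6j, -5 + 5j, -5 - 5j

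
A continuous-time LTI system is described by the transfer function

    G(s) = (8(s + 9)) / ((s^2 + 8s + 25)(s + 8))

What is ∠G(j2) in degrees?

At s = j2: numerator = 72 + j16, denominator = 136 + j170.
∠G = ∠num − ∠den = 12.529° − (51.340°) = -38.81°.

∠G(j2) ≈ -38.81°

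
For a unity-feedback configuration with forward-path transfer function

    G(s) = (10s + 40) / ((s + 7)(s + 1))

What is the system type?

Type 0

The denominator has no factor of s at the origin — no free integrator — so this is a Type 0 system.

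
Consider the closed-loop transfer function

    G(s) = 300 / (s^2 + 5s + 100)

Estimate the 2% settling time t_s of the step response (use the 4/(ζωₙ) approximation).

Comparing s^2 + 5s + 100 to s^2 + 2ζωₙs + ωₙ²: ωₙ = 10 rad/s and ζ = 5/(2·10) = 0.25.
ζωₙ = 5/2 = 2.5, so t_s ≈ 4/(ζωₙ) = 4/2.5 = 1.600 s.

t_s ≈ 1.600 s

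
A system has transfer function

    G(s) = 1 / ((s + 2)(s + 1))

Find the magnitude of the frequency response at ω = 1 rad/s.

Substitute s = j1: numerator = 1, denominator = 1 + j3.
|G(j1)| = |1| / |1 + j3| = 1 / 3.1623 ≈ 0.3162.

|G(j1)| ≈ 0.3162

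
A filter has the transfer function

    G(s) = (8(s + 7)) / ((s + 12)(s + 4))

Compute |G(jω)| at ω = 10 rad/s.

|G(j10)| ≈ 0.5804

Substitute s = j10: numerator = 56 + j80, denominator = -52 + j160.
|G(j10)| = |56 + j80| / |-52 + j160| = 97.652 / 168.24 ≈ 0.5804.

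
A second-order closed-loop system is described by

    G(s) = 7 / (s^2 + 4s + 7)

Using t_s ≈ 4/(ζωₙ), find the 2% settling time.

Comparing s^2 + 4s + 7 to s^2 + 2ζωₙs + ωₙ²: ωₙ = √7 ≈ 2.646 rad/s and ζ = 4/(2·√7) ≈ 0.7559.
ζωₙ = 4/2 = 2, so t_s ≈ 4/(ζωₙ) = 4/2 = 2 s.

t_s ≈ 2 s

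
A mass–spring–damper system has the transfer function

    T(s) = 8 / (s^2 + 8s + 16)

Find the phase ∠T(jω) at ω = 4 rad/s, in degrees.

∠T(j4) ≈ -90°

At s = j4: numerator = 8, denominator = j32.
∠T = ∠num − ∠den = 0° − (90°) = -90°.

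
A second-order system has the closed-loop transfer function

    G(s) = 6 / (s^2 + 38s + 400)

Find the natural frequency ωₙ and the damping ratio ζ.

ωₙ = 20 rad/s, ζ = 0.95

Compare the denominator to the standard form s^2 + 2ζωₙs + ωₙ².
ωₙ² = 400, so ωₙ = 20 rad/s.
2ζωₙ = 38, so ζ = 38/(2·20) = 0.95.
With ζ = 0.95 the response is underdamped.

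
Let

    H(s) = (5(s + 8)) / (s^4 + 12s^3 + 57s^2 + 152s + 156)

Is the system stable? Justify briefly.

The denominator s^4 + 12s^3 + 57s^2 + 152s + 156 factors as (s^2 + 4s + 13)(s + 6)(s + 2), giving poles at s = -2 ± 3j, -6, -2.
Since all poles lie strictly in the left half-plane, the system is stable.

stable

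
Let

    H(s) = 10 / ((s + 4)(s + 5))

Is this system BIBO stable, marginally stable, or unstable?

The poles can be read from the denominator factors: s = -4, -5.
Since all poles lie strictly in the left half-plane, the system is stable.

stable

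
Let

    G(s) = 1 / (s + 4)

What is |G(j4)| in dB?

|G(j4)|_dB ≈ -15.1 dB

Substitute s = j4: numerator = 1, denominator = 4 + j4.
|G(j4)| = |1| / |4 + j4| = 1 / 5.6569 ≈ 0.1768.
In decibels: 20·log₁₀(0.1768) ≈ -15.1 dB.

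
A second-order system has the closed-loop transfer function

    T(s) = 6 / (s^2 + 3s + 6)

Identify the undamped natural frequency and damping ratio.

ωₙ ≈ 2.449 rad/s, ζ ≈ 0.6124

Compare the denominator to the standard form s^2 + 2ζωₙs + ωₙ².
ωₙ² = 6, so ωₙ = √6 ≈ 2.449 rad/s.
2ζωₙ = 3, so ζ = 3/(2·√6) ≈ 0.6124.
With ζ = 0.6124 the response is underdamped.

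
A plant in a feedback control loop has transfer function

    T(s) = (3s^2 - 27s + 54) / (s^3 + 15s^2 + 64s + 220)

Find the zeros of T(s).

Set the numerator to zero: 3s^2 - 27s + 54 = 0, i.e. 3·(s^2 - 9s + 18) = 0.
Factoring: (s - 6)(s - 3) = 0.

s = 6, 3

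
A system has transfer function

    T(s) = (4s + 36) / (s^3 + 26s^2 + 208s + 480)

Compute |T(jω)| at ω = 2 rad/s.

|T(j2)| ≈ 0.06647

Substitute s = j2: numerator = 36 + j8, denominator = 376 + j408.
|T(j2)| = |36 + j8| / |376 + j408| = 36.878 / 554.83 ≈ 0.06647.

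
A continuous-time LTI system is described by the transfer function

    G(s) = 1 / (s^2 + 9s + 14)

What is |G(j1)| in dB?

|G(j1)|_dB ≈ -24.0 dB

Substitute s = j1: numerator = 1, denominator = 13 + j9.
|G(j1)| = |1| / |13 + j9| = 1 / 15.811 ≈ 0.06325.
In decibels: 20·log₁₀(0.06325) ≈ -24.0 dB.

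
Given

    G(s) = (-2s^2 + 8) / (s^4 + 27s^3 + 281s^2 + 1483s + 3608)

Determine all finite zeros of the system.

s = -2, 2

Set the numerator to zero: -2s^2 + 8 = 0, i.e. -2·(s^2 - 4) = 0.
Factoring: (s + 2)(s - 2) = 0.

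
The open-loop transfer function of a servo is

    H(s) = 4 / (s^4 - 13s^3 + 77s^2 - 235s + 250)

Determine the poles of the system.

The poles are the roots of the denominator s^4 - 13s^3 + 77s^2 - 235s + 250 = 0.
Trying s = 2: the polynomial evaluates to 0, so (s - 2) is a factor.
Dividing out leaves s^3 - 11s^2 + 55s - 125 = 0.
This factors further as (s^2 - 6s + 25)(s - 5) = 0.

s = 2, 3 ± 4j, 5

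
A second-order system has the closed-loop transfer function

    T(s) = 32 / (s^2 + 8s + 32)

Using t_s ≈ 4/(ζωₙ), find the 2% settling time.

t_s ≈ 1 s

Comparing s^2 + 8s + 32 to s^2 + 2ζωₙs + ωₙ²: ωₙ = √32 ≈ 5.657 rad/s and ζ = 8/(2·√32) ≈ 0.7071.
ζωₙ = 8/2 = 4, so t_s ≈ 4/(ζωₙ) = 4/4 = 1 s.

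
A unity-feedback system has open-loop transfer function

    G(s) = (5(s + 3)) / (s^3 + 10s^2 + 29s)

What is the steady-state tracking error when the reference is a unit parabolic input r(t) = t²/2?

G(s) has one pole at the origin.
This is a Type 1 system; Ka = lim_{s→0} s^2·G(s) = 0, so the steady-state error for a parabola input is infinite.

e_ss = ∞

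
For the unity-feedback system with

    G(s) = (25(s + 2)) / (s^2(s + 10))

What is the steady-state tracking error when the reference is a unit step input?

G(s) has 2 poles at the origin.
This is a Type 2 system; for a step input the steady-state error is zero.

e_ss = 0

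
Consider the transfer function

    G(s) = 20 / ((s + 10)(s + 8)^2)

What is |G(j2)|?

Substitute s = j2: numerator = 20, denominator = 536 + j440.
|G(j2)| = |20| / |536 + j440| = 20 / 693.47 ≈ 0.02884.

|G(j2)| ≈ 0.02884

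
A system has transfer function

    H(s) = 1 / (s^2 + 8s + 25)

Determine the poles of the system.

s = -4 ± 3j

The poles are the roots of the denominator s^2 + 8s + 25 = 0.
Using the quadratic formula: s = (-8 ± √(-36))/2 = -4 ± 3j.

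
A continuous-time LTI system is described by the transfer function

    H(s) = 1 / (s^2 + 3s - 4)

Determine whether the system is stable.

unstable

The denominator s^2 + 3s - 4 factors as (s + 4)(s - 1), giving poles at s = -4, 1.
Since the pole(s) at s = 1 lie in the right half-plane, the system is unstable.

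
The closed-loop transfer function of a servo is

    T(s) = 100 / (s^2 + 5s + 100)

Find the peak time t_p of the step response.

Comparing s^2 + 5s + 100 to s^2 + 2ζωₙs + ωₙ²: ωₙ = 10 rad/s and ζ = 5/(2·10) = 0.25.
ζωₙ = 5/2 = 2.5, so ω_d = ωₙ√(1−ζ²) = √(ωₙ² − (ζωₙ)²) = √(100 − 2.5²) = √93.75 ≈ 9.682 rad/s.
t_p = π/ω_d = π/9.682 ≈ 0.3245 s.

t_p ≈ 0.3245 s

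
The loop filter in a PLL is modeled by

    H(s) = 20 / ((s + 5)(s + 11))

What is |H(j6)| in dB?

|H(j6)|_dB ≈ -13.8 dB

Substitute s = j6: numerator = 20, denominator = 19 + j96.
|H(j6)| = |20| / |19 + j96| = 20 / 97.862 ≈ 0.2044.
In decibels: 20·log₁₀(0.2044) ≈ -13.8 dB.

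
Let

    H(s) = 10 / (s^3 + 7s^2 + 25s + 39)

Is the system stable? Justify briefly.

The denominator s^3 + 7s^2 + 25s + 39 factors as (s^2 + 4s + 13)(s + 3), giving poles at s = -2 + 3j, -2 - 3j, -3.
Since all poles lie strictly in the left half-plane, the system is stable.

stable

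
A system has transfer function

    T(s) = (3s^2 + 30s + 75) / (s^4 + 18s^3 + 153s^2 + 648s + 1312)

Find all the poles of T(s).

The poles are the roots of the denominator s^4 + 18s^3 + 153s^2 + 648s + 1312 = 0.
No real roots exist; factor into two real quadratics: (s^2 + 10s + 41)(s^2 + 8s + 32) = 0.
Each quadratic gives a conjugate pair via the quadratic formula.

s = -5 ± 4j, -4 ± 4j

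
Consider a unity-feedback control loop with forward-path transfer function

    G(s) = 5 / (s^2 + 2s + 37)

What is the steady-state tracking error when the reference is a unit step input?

e_ss = 0.8810

G(s) has no poles at the origin.
This is a Type 0 system. Kp = lim_{s→0} G(s) = 5/37.
e_ss = 1/(1 + Kp) = 1/(1 + 5/37) = 37/42 ≈ 0.8810.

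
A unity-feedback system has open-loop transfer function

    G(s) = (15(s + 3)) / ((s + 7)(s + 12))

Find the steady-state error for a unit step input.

e_ss = 0.6512

G(s) has no poles at the origin.
This is a Type 0 system. Kp = lim_{s→0} G(s) = 45/84 = 15/28.
e_ss = 1/(1 + Kp) = 1/(1 + 15/28) = 28/43 ≈ 0.6512.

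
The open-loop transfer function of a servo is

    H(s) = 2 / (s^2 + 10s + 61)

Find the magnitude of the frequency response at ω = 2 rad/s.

Substitute s = j2: numerator = 2, denominator = 57 + j20.
|H(j2)| = |2| / |57 + j20| = 2 / 60.407 ≈ 0.03311.

|H(j2)| ≈ 0.03311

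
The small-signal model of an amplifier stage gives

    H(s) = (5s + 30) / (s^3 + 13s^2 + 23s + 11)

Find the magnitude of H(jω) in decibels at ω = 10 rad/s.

Substitute s = j10: numerator = 30 + j50, denominator = -1289 - j770.
|H(j10)| = |30 + j50| / |-1289 - j770| = 58.310 / 1501.5 ≈ 0.03883.
In decibels: 20·log₁₀(0.03883) ≈ -28.2 dB.

|H(j10)|_dB ≈ -28.2 dB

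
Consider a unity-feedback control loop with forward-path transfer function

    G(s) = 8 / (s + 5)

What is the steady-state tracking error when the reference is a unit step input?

G(s) has no poles at the origin.
This is a Type 0 system. Kp = lim_{s→0} G(s) = 8/5.
e_ss = 1/(1 + Kp) = 1/(1 + 8/5) = 5/13 ≈ 0.3846.

e_ss = 0.3846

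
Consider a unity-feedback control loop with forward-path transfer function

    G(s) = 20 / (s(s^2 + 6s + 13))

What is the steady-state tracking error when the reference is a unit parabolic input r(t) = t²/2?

G(s) has one pole at the origin.
This is a Type 1 system; Ka = lim_{s→0} s^2·G(s) = 0, so the steady-state error for a parabola input is infinite.

e_ss = ∞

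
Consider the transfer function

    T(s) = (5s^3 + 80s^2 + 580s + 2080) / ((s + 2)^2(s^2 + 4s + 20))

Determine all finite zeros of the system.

Set the numerator to zero: 5s^3 + 80s^2 + 580s + 2080 = 0, i.e. 5·(s^3 + 16s^2 + 116s + 416) = 0.
Factoring: (s + 8)(s^2 + 8s + 52) = 0.

s = -8, -4 + 6j, -4 - 6j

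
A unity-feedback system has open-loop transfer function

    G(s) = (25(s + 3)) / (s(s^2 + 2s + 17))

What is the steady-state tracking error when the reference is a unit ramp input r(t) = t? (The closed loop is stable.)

G(s) has one pole at the origin.
This is a Type 1 system. Kv = lim_{s→0} s·G(s) = 75/17.
e_ss = 1/Kv = 1/(75/17) = 17/75 ≈ 0.2267.

e_ss = 0.2267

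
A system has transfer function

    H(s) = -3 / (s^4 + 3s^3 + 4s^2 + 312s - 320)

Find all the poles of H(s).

s = 2 + 6j, 2 - 6j, 1, -8

The poles are the roots of the denominator s^4 + 3s^3 + 4s^2 + 312s - 320 = 0.
Trying s = 1: the polynomial evaluates to 0, so (s - 1) is a factor.
Dividing out leaves s^3 + 4s^2 + 8s + 320 = 0.
This factors further as (s^2 - 4s + 40)(s + 8) = 0.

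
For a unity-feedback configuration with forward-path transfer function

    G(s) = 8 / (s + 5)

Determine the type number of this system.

The denominator has no factor of s at the origin — no free integrator — so this is a Type 0 system.

Type 0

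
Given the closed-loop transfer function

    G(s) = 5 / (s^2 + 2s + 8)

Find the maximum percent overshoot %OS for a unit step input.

%OS ≈ 30.5%

Comparing s^2 + 2s + 8 to s^2 + 2ζωₙs + ωₙ²: ωₙ = √8 ≈ 2.828 rad/s and ζ = 2/(2·√8) ≈ 0.3536.
%OS = 100·exp(−πζ/√(1−ζ²)) = 100·exp(−π·0.3536/√(1−0.3536²)) ≈ 30.5%.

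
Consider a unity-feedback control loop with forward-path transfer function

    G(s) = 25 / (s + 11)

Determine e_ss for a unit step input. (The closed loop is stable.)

G(s) has no poles at the origin.
This is a Type 0 system. Kp = lim_{s→0} G(s) = 25/11.
e_ss = 1/(1 + Kp) = 1/(1 + 25/11) = 11/36 ≈ 0.3056.

e_ss = 0.3056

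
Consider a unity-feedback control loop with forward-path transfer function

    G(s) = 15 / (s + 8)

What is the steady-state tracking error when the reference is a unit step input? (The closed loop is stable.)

G(s) has no poles at the origin.
This is a Type 0 system. Kp = lim_{s→0} G(s) = 15/8.
e_ss = 1/(1 + Kp) = 1/(1 + 15/8) = 8/23 ≈ 0.3478.

e_ss = 0.3478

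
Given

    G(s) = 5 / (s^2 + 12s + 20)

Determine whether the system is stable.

stable

The denominator s^2 + 12s + 20 factors as (s + 10)(s + 2), giving poles at s = -10, -2.
Since all poles lie strictly in the left half-plane, the system is stable.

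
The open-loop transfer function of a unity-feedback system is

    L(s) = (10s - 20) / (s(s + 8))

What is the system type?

Type 1

The denominator has 1 factor of s at the origin (free integrator), so this is a Type 1 system.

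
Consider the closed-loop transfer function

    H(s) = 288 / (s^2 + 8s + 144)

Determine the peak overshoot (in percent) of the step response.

%OS ≈ 32.9%

Comparing s^2 + 8s + 144 to s^2 + 2ζωₙs + ωₙ²: ωₙ = 12 rad/s and ζ = 8/(2·12) ≈ 0.3333.
%OS = 100·exp(−πζ/√(1−ζ²)) = 100·exp(−π·0.3333/√(1−0.3333²)) ≈ 32.9%.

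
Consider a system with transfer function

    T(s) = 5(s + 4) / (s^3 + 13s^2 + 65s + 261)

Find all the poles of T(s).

s = -2 ± 5j, -9

The poles are the roots of the denominator s^3 + 13s^2 + 65s + 261 = 0.
Trying s = -9: the polynomial evaluates to 0, so (s + 9) is a factor.
Dividing out leaves s^2 + 4s + 29 = 0.
The quadratic formula then gives s = -2 ± 5j.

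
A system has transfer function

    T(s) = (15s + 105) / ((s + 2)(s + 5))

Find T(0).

T(0) = 21/2 ≈ 10.50

Set s = 0: T(0) = (105) / (10) = 21/2.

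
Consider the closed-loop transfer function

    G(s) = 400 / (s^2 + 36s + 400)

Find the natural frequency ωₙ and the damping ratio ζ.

Compare the denominator to the standard form s^2 + 2ζωₙs + ωₙ².
ωₙ² = 400, so ωₙ = 20 rad/s.
2ζωₙ = 36, so ζ = 36/(2·20) = 0.9.
With ζ = 0.9 the response is underdamped.

ωₙ = 20 rad/s, ζ = 0.9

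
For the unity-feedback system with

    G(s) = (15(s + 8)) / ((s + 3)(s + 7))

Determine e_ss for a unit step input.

G(s) has no poles at the origin.
This is a Type 0 system. Kp = lim_{s→0} G(s) = 120/21 = 40/7.
e_ss = 1/(1 + Kp) = 1/(1 + 40/7) = 7/47 ≈ 0.1489.

e_ss = 0.1489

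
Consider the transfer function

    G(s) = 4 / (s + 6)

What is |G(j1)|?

|G(j1)| ≈ 0.6576

Substitute s = j1: numerator = 4, denominator = 6 + j1.
|G(j1)| = |4| / |6 + j1| = 4 / 6.0828 ≈ 0.6576.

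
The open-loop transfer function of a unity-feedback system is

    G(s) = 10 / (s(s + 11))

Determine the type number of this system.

Type 1

The denominator has 1 factor of s at the origin (free integrator), so this is a Type 1 system.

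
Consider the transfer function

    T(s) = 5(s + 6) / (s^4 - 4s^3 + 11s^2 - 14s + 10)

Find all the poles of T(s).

s = 1 ± 2j, 1 ± j

The poles are the roots of the denominator s^4 - 4s^3 + 11s^2 - 14s + 10 = 0.
No real roots exist; factor into two real quadratics: (s^2 - 2s + 5)(s^2 - 2s + 2) = 0.
Each quadratic gives a conjugate pair via the quadratic formula.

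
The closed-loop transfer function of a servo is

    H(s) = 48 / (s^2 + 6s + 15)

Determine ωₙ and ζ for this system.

Compare the denominator to the standard form s^2 + 2ζωₙs + ωₙ².
ωₙ² = 15, so ωₙ = √15 ≈ 3.873 rad/s.
2ζωₙ = 6, so ζ = 6/(2·√15) ≈ 0.7746.

ωₙ ≈ 3.873 rad/s, ζ ≈ 0.7746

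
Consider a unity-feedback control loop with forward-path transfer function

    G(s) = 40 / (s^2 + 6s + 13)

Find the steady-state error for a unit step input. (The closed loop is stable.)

e_ss = 0.2453

G(s) has no poles at the origin.
This is a Type 0 system. Kp = lim_{s→0} G(s) = 40/13.
e_ss = 1/(1 + Kp) = 1/(1 + 40/13) = 13/53 ≈ 0.2453.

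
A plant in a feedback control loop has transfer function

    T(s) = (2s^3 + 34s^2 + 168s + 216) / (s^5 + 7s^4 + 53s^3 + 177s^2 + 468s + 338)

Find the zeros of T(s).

s = -9, -2, -6

Set the numerator to zero: 2s^3 + 34s^2 + 168s + 216 = 0, i.e. 2·(s^3 + 17s^2 + 84s + 108) = 0.
Factoring: (s + 9)(s + 2)(s + 6) = 0.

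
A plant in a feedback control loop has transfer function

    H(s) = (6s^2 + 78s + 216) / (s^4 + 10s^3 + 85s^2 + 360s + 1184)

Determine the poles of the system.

The poles are the roots of the denominator s^4 + 10s^3 + 85s^2 + 360s + 1184 = 0.
No real roots exist; factor into two real quadratics: (s^2 + 8s + 32)(s^2 + 2s + 37) = 0.
Each quadratic gives a conjugate pair via the quadratic formula.

s = -4 + 4j, -4 - 4j, -1 + 6j, -1 - 6j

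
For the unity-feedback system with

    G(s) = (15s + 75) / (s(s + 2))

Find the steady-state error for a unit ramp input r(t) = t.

G(s) has one pole at the origin.
This is a Type 1 system. Kv = lim_{s→0} s·G(s) = 75/2.
e_ss = 1/Kv = 1/(75/2) = 2/75 ≈ 0.02667.

e_ss = 0.02667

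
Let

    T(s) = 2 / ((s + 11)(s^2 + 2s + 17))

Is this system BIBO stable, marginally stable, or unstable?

stable

The poles can be read from the denominator factors: s = -11, -1 ± 4j.
Since all poles lie strictly in the left half-plane, the system is stable.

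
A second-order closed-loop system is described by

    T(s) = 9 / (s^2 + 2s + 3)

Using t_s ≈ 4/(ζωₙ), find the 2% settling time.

t_s ≈ 4 s

Comparing s^2 + 2s + 3 to s^2 + 2ζωₙs + ωₙ²: ωₙ = √3 ≈ 1.732 rad/s and ζ = 2/(2·√3) ≈ 0.5774.
ζωₙ = 2/2 = 1, so t_s ≈ 4/(ζωₙ) = 4/1 = 4 s.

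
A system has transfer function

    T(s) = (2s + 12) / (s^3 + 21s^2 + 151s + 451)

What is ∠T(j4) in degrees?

At s = j4: numerator = 12 + j8, denominator = 115 + j540.
∠T = ∠num − ∠den = 33.690° − (77.978°) = -44.29°.

∠T(j4) ≈ -44.29°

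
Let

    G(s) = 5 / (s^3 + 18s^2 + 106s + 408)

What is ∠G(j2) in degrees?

∠G(j2) ≈ -31.26°

At s = j2: numerator = 5, denominator = 336 + j204.
∠G = ∠num − ∠den = 0° − (31.264°) = -31.26°.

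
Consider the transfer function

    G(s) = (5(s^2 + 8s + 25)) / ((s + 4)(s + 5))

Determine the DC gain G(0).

At s = 0 each factor (s + a) contributes a and each (s^2 + bs + c) contributes c.
G(0) = 5·(25) / ((4) · (5)) = 125/20 = 25/4.

G(0) = 25/4 ≈ 6.250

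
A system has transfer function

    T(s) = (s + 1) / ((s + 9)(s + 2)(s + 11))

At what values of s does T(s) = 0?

Set the numerator to zero: s + 1 = 0.
So s = -1.

s = -1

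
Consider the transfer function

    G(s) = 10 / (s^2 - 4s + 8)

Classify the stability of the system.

unstable

The poles can be read from the denominator factors: s = 2 ± 2j.
Since the pole(s) at s = 2 + 2j, 2 - 2j lie in the right half-plane, the system is unstable.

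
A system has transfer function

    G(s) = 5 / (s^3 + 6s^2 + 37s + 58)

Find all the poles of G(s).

s = -2 ± 5j, -2

The poles are the roots of the denominator s^3 + 6s^2 + 37s + 58 = 0.
Trying s = -2: the polynomial evaluates to 0, so (s + 2) is a factor.
Dividing out leaves s^2 + 4s + 29 = 0.
The quadratic formula then gives s = -2 ± 5j.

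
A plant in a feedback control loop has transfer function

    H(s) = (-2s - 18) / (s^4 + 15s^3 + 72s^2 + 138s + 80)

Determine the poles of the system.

The poles are the roots of the denominator s^4 + 15s^3 + 72s^2 + 138s + 80 = 0.
Trying s = -8: the polynomial evaluates to 0, so (s + 8) is a factor.
Dividing out leaves s^3 + 7s^2 + 16s + 10 = 0.
This factors further as (s^2 + 6s + 10)(s + 1) = 0.

s = -3 + j, -3 - j, -8, -1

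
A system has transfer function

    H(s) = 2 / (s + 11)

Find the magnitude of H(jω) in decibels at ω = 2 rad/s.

|H(j2)|_dB ≈ -14.9 dB

Substitute s = j2: numerator = 2, denominator = 11 + j2.
|H(j2)| = |2| / |11 + j2| = 2 / 11.180 ≈ 0.1789.
In decibels: 20·log₁₀(0.1789) ≈ -14.9 dB.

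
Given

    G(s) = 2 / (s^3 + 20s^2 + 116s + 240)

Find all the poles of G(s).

The poles are the roots of the denominator s^3 + 20s^2 + 116s + 240 = 0.
Trying s = -12: the polynomial evaluates to 0, so (s + 12) is a factor.
Dividing out leaves s^2 + 8s + 20 = 0.
The quadratic formula then gives s = -4 ± 2j.

s = -4 ± 2j, -12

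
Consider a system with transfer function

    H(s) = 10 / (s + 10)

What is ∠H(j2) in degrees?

∠H(j2) ≈ -11.31°

At s = j2: numerator = 10, denominator = 10 + j2.
∠H = ∠num − ∠den = 0° − (11.310°) = -11.31°.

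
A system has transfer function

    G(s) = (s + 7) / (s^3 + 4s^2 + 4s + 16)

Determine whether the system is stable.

marginally stable

The denominator s^3 + 4s^2 + 4s + 16 factors as (s^2 + 4)(s + 4), giving poles at s = ±2j, -4.
Since the simple pole(s) at s = 2j, -2j lie on the jω-axis with none in the right half-plane, the system is marginally stable.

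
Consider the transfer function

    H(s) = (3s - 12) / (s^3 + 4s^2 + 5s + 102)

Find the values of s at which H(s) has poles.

The poles are the roots of the denominator s^3 + 4s^2 + 5s + 102 = 0.
Trying s = -6: the polynomial evaluates to 0, so (s + 6) is a factor.
Dividing out leaves s^2 - 2s + 17 = 0.
The quadratic formula then gives s = 1 ± 4j.

s = 1 ± 4j, -6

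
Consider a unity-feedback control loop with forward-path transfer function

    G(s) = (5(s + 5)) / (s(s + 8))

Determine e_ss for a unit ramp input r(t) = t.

G(s) has one pole at the origin.
This is a Type 1 system. Kv = lim_{s→0} s·G(s) = 25/8.
e_ss = 1/Kv = 1/(25/8) = 8/25 ≈ 0.3200.

e_ss = 0.3200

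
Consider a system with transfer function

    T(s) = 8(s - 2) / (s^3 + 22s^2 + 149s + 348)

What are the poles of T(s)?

s = -5 + 2j, -5 - 2j, -12

The poles are the roots of the denominator s^3 + 22s^2 + 149s + 348 = 0.
Trying s = -12: the polynomial evaluates to 0, so (s + 12) is a factor.
Dividing out leaves s^2 + 10s + 29 = 0.
The quadratic formula then gives s = -5 ± 2j.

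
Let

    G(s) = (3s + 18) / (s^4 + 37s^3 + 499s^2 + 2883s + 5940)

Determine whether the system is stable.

The denominator s^4 + 37s^3 + 499s^2 + 2883s + 5940 factors as (s + 12)(s + 5)(s + 11)(s + 9), giving poles at s = -12, -5, -11, -9.
Since all poles lie strictly in the left half-plane, the system is stable.

stable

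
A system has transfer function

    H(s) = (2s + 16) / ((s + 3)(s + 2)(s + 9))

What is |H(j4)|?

Substitute s = j4: numerator = 16 + j8, denominator = -170 + j140.
|H(j4)| = |16 + j8| / |-170 + j140| = 17.889 / 220.23 ≈ 0.08123.

|H(j4)| ≈ 0.08123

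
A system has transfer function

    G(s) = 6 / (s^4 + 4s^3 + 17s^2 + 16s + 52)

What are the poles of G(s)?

s = ±2j, -2 ± 3j

The poles are the roots of the denominator s^4 + 4s^3 + 17s^2 + 16s + 52 = 0.
No real roots exist; factor into two real quadratics: (s^2 + 4)(s^2 + 4s + 13) = 0.
Each quadratic gives a conjugate pair via the quadratic formula.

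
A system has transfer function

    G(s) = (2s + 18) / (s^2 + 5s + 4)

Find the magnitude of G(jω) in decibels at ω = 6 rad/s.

Substitute s = j6: numerator = 18 + j12, denominator = -32 + j30.
|G(j6)| = |18 + j12| / |-32 + j30| = 21.633 / 43.863 ≈ 0.4932.
In decibels: 20·log₁₀(0.4932) ≈ -6.14 dB.

|G(j6)|_dB ≈ -6.14 dB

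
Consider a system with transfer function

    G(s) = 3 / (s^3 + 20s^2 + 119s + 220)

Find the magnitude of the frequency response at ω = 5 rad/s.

|G(j5)| ≈ 0.005484

Substitute s = j5: numerator = 3, denominator = -280 + j470.
|G(j5)| = |3| / |-280 + j470| = 3 / 547.08 ≈ 0.005484.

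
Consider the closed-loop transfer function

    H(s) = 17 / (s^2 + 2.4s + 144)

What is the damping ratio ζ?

Compare the denominator to the standard form s^2 + 2ζωₙs + ωₙ².
ωₙ² = 144, so ωₙ = 12 rad/s.
2ζωₙ = 2.4, so ζ = 2.4/(2·12) = 0.1.
With ζ = 0.1 the response is underdamped.

ζ = 0.1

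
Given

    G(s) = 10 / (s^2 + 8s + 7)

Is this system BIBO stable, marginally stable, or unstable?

stable

The denominator s^2 + 8s + 7 factors as (s + 1)(s + 7), giving poles at s = -1, -7.
Since all poles lie strictly in the left half-plane, the system is stable.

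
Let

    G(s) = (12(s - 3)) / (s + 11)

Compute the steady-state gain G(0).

At s = 0 each factor (s + a) contributes a and each (s^2 + bs + c) contributes c.
G(0) = 12·(-3) / ((11)) = -36/11 = -36/11.

G(0) = -36/11 ≈ -3.273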